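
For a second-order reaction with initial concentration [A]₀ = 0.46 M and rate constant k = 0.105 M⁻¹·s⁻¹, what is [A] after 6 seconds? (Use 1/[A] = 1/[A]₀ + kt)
0.3566 M

1/[A] = 1/[A]₀ + k·t = 1/0.46 + (0.105)·(6) = 2.1739 + 0.6300 = 2.8039
[A] = 1/2.8039 = 0.3566 M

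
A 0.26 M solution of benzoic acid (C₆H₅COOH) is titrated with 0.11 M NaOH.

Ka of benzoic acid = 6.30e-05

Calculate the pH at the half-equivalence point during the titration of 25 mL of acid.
pH = pKa = 4.20

At the half-equivalence point, [HA] = [A⁻], so by Henderson–Hasselbalch pH = pKa + log(1) = pKa.
pKa = −log(6.30e-05) = 4.20.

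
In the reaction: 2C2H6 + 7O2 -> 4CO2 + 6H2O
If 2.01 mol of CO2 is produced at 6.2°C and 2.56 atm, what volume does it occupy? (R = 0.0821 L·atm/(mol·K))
T = 6.2°C + 273.15 = 279.35 K
V = nRT/P = (2.01 × 0.0821 × 279.35) / 2.56
V = 18.01 L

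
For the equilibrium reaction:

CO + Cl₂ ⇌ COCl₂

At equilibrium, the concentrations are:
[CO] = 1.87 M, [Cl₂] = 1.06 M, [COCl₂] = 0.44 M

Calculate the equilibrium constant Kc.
K_c = 0.2220

Kc = ([COCl₂]) / ([CO] × [Cl₂])
   = ((0.44)) / ((1.87)·(1.06))
   = 0.44 / 1.9822 = 0.2220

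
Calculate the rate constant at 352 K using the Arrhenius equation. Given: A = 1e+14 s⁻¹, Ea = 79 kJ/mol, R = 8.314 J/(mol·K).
1.89e+02 s⁻¹

k = A·exp(-Ea/(R·T)) = 1e+14·exp(-79000/(8.314·352)) = 1e+14·exp(-26.9944) = 1e+14·1.8900e-12 = 1.89e+02 s⁻¹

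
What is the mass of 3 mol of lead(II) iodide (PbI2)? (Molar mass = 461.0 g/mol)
Mass = 3 mol × 461.0 g/mol = 1383 g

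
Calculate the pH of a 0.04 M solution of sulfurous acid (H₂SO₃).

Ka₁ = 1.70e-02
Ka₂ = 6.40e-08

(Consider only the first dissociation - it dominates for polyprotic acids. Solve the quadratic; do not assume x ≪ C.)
pH = 1.72

x² + Ka₁·x − Ka₁·C = 0 with Ka₁ = 1.70e-02, C = 0.04.
x = (−Ka₁ + √(Ka₁² + 4·Ka₁·C))/2 = 1.8927e-02 M, so pH = 1.72.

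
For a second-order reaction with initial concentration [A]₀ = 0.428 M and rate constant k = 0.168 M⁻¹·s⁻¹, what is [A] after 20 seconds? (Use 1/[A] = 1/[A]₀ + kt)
0.1755 M

1/[A] = 1/[A]₀ + k·t = 1/0.428 + (0.168)·(20) = 2.3364 + 3.3600 = 5.6964
[A] = 1/5.6964 = 0.1755 M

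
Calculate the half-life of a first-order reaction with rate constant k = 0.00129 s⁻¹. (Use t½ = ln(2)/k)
537.32 s

t½ = ln(2)/k = 0.6931/0.00129 = 537.32 s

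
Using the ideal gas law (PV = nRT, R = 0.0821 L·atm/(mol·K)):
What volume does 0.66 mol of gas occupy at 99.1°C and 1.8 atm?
T = 99.1°C + 273.15 = 372.25 K
V = nRT/P = (0.66 × 0.0821 × 372.25) / 1.8
V = 11.21 L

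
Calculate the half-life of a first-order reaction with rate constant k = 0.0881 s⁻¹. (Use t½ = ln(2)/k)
7.87 s

t½ = ln(2)/k = 0.6931/0.0881 = 7.87 s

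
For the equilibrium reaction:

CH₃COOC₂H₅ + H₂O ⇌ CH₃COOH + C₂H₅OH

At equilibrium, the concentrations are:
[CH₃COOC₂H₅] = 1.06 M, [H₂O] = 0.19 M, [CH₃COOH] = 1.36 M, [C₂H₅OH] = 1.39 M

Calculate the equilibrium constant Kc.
K_c = 9.3863

Kc = ([CH₃COOH] × [C₂H₅OH]) / ([CH₃COOC₂H₅] × [H₂O])
   = ((1.36)·(1.39)) / ((1.06)·(0.19))
   = 1.8904 / 0.2014 = 9.3863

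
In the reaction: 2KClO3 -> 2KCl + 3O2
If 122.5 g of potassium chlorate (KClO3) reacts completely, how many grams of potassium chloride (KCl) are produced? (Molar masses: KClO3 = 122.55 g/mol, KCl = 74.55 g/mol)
Moles of KClO3 = 122.5 g ÷ 122.55 g/mol = 0.999592 mol
Mole ratio: 2 mol KCl / 2 mol KClO3
Moles of KCl = 0.999592 × (2/2) = 0.999592 mol
Mass of KCl = 0.999592 mol × 74.55 g/mol = 74.52 g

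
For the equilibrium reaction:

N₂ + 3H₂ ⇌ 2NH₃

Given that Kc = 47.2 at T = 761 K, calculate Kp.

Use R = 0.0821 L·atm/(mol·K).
K_p = 0.0121

Δn = (moles gaseous products) − (moles gaseous reactants) = -2
T = 761 K; RT = 0.0821 × 761 = 62.4781
Kp = Kc·(RT)^Δn = 47.2 × (62.4781)^-2 = 47.2 × 0.000256179 = 0.0121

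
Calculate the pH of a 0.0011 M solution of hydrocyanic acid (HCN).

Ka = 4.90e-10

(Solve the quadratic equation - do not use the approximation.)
pH = 6.13

x² + Ka×x - Ka×C = 0. Using quadratic formula: [H⁺] = 7.3392e-07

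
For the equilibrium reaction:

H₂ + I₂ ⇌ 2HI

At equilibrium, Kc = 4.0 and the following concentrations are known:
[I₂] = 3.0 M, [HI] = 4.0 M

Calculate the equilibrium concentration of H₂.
[H₂] = 1.3333 M

Kc = ([HI]^2) / ([H₂] × [I₂]) = 4.0
[H₂]^1 = (product terms)/(Kc · other reactant terms) = 16 / (4.0 · 3) = 1.3333
[H₂] = 1.3333 M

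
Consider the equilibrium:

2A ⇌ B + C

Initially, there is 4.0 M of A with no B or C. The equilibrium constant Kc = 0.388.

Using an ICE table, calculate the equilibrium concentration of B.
[B] = 1.109 M

ICE: [A] = 4.0 − 2x, [B] = [C] = x.
Kc = x²/(4.0 − 2x)² = 0.388 ⇒ √Kc = x/(4.0 − 2x).
x = √0.388·4.0/(1 + 2√0.388) = 0.6229·4.0/2.2458 = 1.1094.
[B] = x = 1.109 M.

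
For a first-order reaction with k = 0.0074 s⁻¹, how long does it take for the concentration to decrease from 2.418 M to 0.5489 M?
200.38 s

From ln[A] = ln[A]₀ - k·t: t = ln([A]₀/[A])/k = ln(2.418/0.5489)/0.0074 = ln(4.4052)/0.0074 = 1.4828/0.0074 = 200.38 s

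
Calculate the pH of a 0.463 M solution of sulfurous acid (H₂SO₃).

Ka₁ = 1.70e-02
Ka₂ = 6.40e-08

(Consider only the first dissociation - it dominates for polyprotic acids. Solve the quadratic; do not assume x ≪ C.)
pH = 1.09

x² + Ka₁·x − Ka₁·C = 0 with Ka₁ = 1.70e-02, C = 0.463.
x = (−Ka₁ + √(Ka₁² + 4·Ka₁·C))/2 = 8.0625e-02 M, so pH = 1.09.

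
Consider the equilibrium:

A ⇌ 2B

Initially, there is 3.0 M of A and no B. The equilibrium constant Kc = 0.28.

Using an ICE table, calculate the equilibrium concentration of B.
[B] = 0.849 M

ICE: [A] = 3.0 − x, [B] = 2x.
Kc = (2x)²/(3.0 − x) = 0.28 ⇒ 4x² + 0.28x − 0.84 = 0.
x = (−0.28 + √(0.28² + 4·4·0.84))/(2·4) = (−0.28 + √13.518)/8 = 0.42459.
[B] = 2x = 0.849 M.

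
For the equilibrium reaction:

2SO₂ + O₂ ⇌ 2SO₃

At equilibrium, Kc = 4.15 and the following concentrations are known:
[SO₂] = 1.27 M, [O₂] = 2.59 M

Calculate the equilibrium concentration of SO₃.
[SO₃] = 4.1637 M

Kc = ([SO₃]^2) / ([SO₂]^2 × [O₂]) = 4.15
[SO₃]^2 = Kc · (reactant terms)/(other product terms) = 4.15 · 4.1774 / 1 = 17.336
[SO₃] = (17.336)^(1/2) = 4.1637 M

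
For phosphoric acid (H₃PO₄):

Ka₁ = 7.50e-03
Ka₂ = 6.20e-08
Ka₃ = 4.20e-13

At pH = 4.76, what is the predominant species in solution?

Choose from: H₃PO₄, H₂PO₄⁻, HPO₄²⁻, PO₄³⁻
H₂PO₄⁻

pKa1 = 2.12, pKa2 = 7.21, pKa3 = 12.38. Each pKa is the crossover between adjacent species; pH = 4.76 lies in the region where H₂PO₄⁻ predominates.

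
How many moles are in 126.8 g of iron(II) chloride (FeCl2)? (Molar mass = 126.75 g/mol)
Moles = 126.8 g ÷ 126.75 g/mol = 1 mol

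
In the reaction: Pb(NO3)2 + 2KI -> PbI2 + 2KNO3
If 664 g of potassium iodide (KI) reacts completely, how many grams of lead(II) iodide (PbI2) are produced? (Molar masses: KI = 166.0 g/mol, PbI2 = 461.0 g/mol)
Moles of KI = 664 g ÷ 166.0 g/mol = 4 mol
Mole ratio: 1 mol PbI2 / 2 mol KI
Moles of PbI2 = 4 × (1/2) = 2 mol
Mass of PbI2 = 2 mol × 461.0 g/mol = 922 g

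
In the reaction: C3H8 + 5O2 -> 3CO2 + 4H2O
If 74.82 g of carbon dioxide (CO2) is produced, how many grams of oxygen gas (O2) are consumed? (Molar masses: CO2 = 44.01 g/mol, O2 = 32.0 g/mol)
Moles of CO2 = 74.82 g ÷ 44.01 g/mol = 1.70007 mol
Mole ratio: 5 mol O2 / 3 mol CO2
Moles of O2 = 1.70007 × (5/3) = 2.83345 mol
Mass of O2 = 2.83345 mol × 32.0 g/mol = 90.67 g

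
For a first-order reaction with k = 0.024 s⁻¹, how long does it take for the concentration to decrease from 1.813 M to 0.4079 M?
62.15 s

From ln[A] = ln[A]₀ - k·t: t = ln([A]₀/[A])/k = ln(1.813/0.4079)/0.024 = ln(4.4447)/0.024 = 1.4917/0.024 = 62.15 s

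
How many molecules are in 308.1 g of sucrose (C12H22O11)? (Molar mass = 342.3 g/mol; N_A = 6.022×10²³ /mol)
Moles = 308.1 g ÷ 342.3 g/mol = 0.900088 mol
Molecules = 0.900088 mol × 6.022×10²³ /mol = 5.420e+23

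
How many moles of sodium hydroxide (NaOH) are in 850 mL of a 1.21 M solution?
Moles = Molarity × Volume (L)
Moles = 1.21 M × 0.85 L = 1.028 mol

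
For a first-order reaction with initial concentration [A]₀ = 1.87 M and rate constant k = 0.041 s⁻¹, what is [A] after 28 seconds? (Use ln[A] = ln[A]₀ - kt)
0.5933 M

ln[A] = ln[A]₀ - k·t = ln(1.87) - (0.041)·(28) = 0.6259 - 1.1480 = -0.5221
[A] = e^(-0.5221) = 0.5933 M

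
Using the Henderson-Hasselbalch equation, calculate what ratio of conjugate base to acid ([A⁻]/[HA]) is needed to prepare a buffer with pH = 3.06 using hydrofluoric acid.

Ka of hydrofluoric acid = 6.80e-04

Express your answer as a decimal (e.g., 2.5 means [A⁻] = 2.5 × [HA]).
[A⁻]/[HA] = 0.781

pKa = −log(6.80e-04) = 3.1675. pH = pKa + log([A⁻]/[HA]). 3.06 = 3.1675 + log(ratio). log(ratio) = 3.06 − 3.1675 = -0.1075. ratio = 10^(-0.1075) = 0.781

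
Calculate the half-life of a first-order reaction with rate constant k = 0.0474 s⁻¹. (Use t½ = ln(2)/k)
14.62 s

t½ = ln(2)/k = 0.6931/0.0474 = 14.62 s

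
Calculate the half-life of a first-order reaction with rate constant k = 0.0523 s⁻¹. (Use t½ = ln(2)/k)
13.25 s

t½ = ln(2)/k = 0.6931/0.0523 = 13.25 s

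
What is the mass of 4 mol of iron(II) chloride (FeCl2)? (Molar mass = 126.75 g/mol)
Mass = 4 mol × 126.75 g/mol = 507 g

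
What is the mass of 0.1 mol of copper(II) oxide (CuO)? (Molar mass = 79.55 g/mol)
Mass = 0.1 mol × 79.55 g/mol = 7.955 g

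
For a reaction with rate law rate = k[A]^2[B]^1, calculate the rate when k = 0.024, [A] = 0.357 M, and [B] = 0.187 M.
0.000572 M/s

rate = k·[A]^2·[B]^1 = 0.024·(0.357)^2·(0.187)^1 = 0.024·0.127449·0.187 = 0.000572 M/s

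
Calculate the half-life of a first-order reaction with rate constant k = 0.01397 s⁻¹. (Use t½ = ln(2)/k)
49.62 s

t½ = ln(2)/k = 0.6931/0.01397 = 49.62 s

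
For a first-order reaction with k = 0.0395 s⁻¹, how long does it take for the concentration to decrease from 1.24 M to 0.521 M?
21.95 s

From ln[A] = ln[A]₀ - k·t: t = ln([A]₀/[A])/k = ln(1.24/0.521)/0.0395 = ln(2.3800)/0.0395 = 0.8671/0.0395 = 21.95 s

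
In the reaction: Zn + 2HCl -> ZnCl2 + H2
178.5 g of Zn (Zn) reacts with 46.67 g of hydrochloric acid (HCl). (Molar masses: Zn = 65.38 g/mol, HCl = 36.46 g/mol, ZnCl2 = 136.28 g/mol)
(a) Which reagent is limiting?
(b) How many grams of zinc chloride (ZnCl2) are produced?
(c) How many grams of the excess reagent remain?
(a) HCl, (b) 87.22 g, (c) 136.7 g

Moles of Zn = 178.5 g ÷ 65.38 g/mol = 2.73019 mol
Moles of HCl = 46.67 g ÷ 36.46 g/mol = 1.28003 mol
Moles ÷ coefficient: Zn: 2.73019/1 = 2.73, HCl: 1.28003/2 = 0.64
(a) HCl has the smaller value, so HCl is the limiting reagent.
(b) Moles of ZnCl2 = 1.28003 mol HCl × (1/2) = 0.640016 mol; mass = 0.640016 mol × 136.28 g/mol = 87.22 g
(c) Zn consumed = 1.28003 × (1/2) = 0.640016 mol; remaining = 2.73019 − 0.640016 = 2.09018 mol; mass = 2.09018 mol × 65.38 g/mol = 136.7 g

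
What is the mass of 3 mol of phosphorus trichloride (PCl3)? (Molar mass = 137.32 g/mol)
Mass = 3 mol × 137.32 g/mol = 412 g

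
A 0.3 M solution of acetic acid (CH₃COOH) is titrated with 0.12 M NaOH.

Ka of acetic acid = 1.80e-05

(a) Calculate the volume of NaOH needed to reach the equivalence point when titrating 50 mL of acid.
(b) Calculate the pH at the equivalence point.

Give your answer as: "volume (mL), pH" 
V = 125.0 mL, pH = 8.84

(a) At equivalence: moles acid = moles base.
moles acid = 0.3 × 0.05 = 0.015 mol; V_NaOH = 0.015/0.12 = 0.125 L = 125.0 mL.
(b) At equivalence, all acid → conjugate base A⁻ at [A⁻] = 0.015/0.175 = 0.08571 M.
Kb = Kw/Ka = 1.0e-14/1.80e-05 = 5.556e-10; [OH⁻] = √(Kb·[A⁻]) = 6.901e-06; pOH = 5.16; pH = 14 − pOH = 8.84.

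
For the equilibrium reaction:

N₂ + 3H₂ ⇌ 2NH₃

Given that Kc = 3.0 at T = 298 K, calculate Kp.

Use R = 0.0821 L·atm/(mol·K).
K_p = 0.0050

Δn = (moles gaseous products) − (moles gaseous reactants) = -2
T = 298 K; RT = 0.0821 × 298 = 24.4658
Kp = Kc·(RT)^Δn = 3.0 × (24.4658)^-2 = 3.0 × 0.00167063 = 0.0050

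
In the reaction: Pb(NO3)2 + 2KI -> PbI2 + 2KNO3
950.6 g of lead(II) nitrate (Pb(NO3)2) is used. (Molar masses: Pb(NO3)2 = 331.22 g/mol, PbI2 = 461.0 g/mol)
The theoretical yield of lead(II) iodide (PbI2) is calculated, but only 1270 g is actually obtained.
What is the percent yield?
Moles of Pb(NO3)2 = 950.6 g ÷ 331.22 g/mol = 2.87 mol
Mole ratio: 1 mol PbI2 / 1 mol Pb(NO3)2
Moles of PbI2 = 2.87 × (1/1) = 2.87 mol
Theoretical yield = 2.87 mol × 461.0 g/mol = 1323.1 g
Actual yield = 1270 g
Percent yield = (1270 / 1323.1) × 100% = 96.0%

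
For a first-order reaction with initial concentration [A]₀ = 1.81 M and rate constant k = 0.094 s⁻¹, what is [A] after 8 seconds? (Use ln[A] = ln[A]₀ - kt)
0.8533 M

ln[A] = ln[A]₀ - k·t = ln(1.81) - (0.094)·(8) = 0.5933 - 0.7520 = -0.1587
[A] = e^(-0.1587) = 0.8533 M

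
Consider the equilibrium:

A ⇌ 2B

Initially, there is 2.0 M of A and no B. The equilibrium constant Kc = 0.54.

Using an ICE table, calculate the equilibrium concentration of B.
[B] = 0.913 M

ICE: [A] = 2.0 − x, [B] = 2x.
Kc = (2x)²/(2.0 − x) = 0.54 ⇒ 4x² + 0.54x − 1.08 = 0.
x = (−0.54 + √(0.54² + 4·4·1.08))/(2·4) = (−0.54 + √17.572)/8 = 0.45648.
[B] = 2x = 0.913 M.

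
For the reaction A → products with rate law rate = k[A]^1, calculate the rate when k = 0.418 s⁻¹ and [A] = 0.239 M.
0.0999 M/s

rate = k·[A]^1 = 0.418·(0.239)^1 = 0.418·0.239 = 0.0999 M/s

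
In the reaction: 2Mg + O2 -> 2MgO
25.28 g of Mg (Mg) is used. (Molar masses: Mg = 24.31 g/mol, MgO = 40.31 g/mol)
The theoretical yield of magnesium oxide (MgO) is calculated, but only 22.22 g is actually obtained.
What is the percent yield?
Moles of Mg = 25.28 g ÷ 24.31 g/mol = 1.0399 mol
Mole ratio: 2 mol MgO / 2 mol Mg
Moles of MgO = 1.0399 × (2/2) = 1.0399 mol
Theoretical yield = 1.0399 mol × 40.31 g/mol = 41.918 g
Actual yield = 22.22 g
Percent yield = (22.22 / 41.918) × 100% = 53.0%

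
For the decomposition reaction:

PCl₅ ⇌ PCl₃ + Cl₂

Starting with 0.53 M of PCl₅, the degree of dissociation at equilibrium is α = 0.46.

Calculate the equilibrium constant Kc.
K_c = 0.2077

x = α·[A]₀ = 0.46 × 0.53 = 0.2438 M dissociated.
At eq: [PCl₅] = 0.53 − 0.2438 = 0.2862 M; [PCl₃] = [Cl₂] = x = 0.2438 M.
Kc = [PCl₃][Cl₂]/[PCl₅] = (0.2438)²/0.2862 = 0.2077.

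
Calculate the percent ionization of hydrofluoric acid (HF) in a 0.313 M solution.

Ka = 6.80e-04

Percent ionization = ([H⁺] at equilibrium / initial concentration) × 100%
Percent ionization = 4.55%

Let x = [H⁺]. Ka = x²/(C - x) ⇒ x² + (6.80e-04)x - (6.80e-04)(0.313) = 0. x = 1.4253e-02. Percent = (1.4253e-02/0.313) × 100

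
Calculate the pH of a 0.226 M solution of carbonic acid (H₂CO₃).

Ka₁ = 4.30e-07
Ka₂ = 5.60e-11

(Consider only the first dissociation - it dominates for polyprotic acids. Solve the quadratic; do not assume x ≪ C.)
pH = 3.51

x² + Ka₁·x − Ka₁·C = 0 with Ka₁ = 4.30e-07, C = 0.226.
x = (−Ka₁ + √(Ka₁² + 4·Ka₁·C))/2 = 3.1152e-04 M, so pH = 3.51.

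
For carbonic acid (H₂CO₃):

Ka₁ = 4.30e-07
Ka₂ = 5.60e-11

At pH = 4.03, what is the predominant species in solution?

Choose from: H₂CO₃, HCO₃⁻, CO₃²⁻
H₂CO₃

pKa1 = 6.37, pKa2 = 10.25. Each pKa is the crossover between adjacent species; pH = 4.03 lies in the region where H₂CO₃ predominates.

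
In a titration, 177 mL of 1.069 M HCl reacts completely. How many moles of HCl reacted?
Moles = Molarity × Volume (L)
Moles = 1.069 M × 0.177 L = 0.1892 mol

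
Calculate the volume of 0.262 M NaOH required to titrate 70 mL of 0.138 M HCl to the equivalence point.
V_{base} = 36.9 mL

At equivalence: moles acid = moles base.
moles HCl = 0.138 M × 0.07 L = 0.00966 mol
V_NaOH = 0.00966 mol ÷ 0.262 M = 0.03687 L = 36.9 mL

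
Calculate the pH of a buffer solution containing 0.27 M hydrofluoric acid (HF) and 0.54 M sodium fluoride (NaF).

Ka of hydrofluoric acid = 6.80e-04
pH = 3.47

pKa = -log(6.80e-04) = 3.17. pH = pKa + log([A⁻]/[HA]) = 3.17 + log(0.54/0.27)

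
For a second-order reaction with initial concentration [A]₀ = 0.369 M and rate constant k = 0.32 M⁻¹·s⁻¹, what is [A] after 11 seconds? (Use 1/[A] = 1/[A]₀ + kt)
0.1605 M

1/[A] = 1/[A]₀ + k·t = 1/0.369 + (0.32)·(11) = 2.7100 + 3.5200 = 6.2300
[A] = 1/6.2300 = 0.1605 M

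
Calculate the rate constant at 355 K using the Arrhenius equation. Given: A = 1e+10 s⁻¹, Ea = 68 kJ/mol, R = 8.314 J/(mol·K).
9.87e-01 s⁻¹

k = A·exp(-Ea/(R·T)) = 1e+10·exp(-68000/(8.314·355)) = 1e+10·exp(-23.0394) = 1e+10·9.8658e-11 = 9.87e-01 s⁻¹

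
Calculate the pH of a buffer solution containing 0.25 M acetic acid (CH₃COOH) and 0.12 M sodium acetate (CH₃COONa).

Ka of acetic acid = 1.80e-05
pH = 4.43

pKa = -log(1.80e-05) = 4.74. pH = pKa + log([A⁻]/[HA]) = 4.74 + log(0.12/0.25)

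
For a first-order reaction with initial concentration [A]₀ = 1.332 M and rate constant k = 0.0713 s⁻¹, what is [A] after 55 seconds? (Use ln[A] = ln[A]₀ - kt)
0.0264 M

ln[A] = ln[A]₀ - k·t = ln(1.332) - (0.0713)·(55) = 0.2867 - 3.9215 = -3.6348
[A] = e^(-3.6348) = 0.0264 M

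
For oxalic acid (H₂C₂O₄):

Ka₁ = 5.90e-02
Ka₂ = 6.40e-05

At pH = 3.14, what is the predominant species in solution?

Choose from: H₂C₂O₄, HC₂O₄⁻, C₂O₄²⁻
HC₂O₄⁻

pKa1 = 1.23, pKa2 = 4.19. Each pKa is the crossover between adjacent species; pH = 3.14 lies in the region where HC₂O₄⁻ predominates.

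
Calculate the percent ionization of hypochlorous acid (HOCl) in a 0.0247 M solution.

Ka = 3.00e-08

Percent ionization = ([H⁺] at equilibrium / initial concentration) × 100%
Percent ionization = 0.11%

Let x = [H⁺]. Ka = x²/(C - x) ⇒ x² + (3.00e-08)x - (3.00e-08)(0.0247) = 0. x = 2.7206e-05. Percent = (2.7206e-05/0.0247) × 100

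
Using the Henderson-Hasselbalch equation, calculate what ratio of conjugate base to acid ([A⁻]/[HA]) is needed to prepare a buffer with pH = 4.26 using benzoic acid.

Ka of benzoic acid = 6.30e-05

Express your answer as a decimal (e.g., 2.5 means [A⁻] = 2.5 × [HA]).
[A⁻]/[HA] = 1.146

pKa = −log(6.30e-05) = 4.2007. pH = pKa + log([A⁻]/[HA]). 4.26 = 4.2007 + log(ratio). log(ratio) = 4.26 − 4.2007 = 0.0593. ratio = 10^(0.0593) = 1.146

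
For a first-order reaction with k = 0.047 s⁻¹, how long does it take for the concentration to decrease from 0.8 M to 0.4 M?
14.75 s

From ln[A] = ln[A]₀ - k·t: t = ln([A]₀/[A])/k = ln(0.8/0.4)/0.047 = ln(2.0000)/0.047 = 0.6931/0.047 = 14.75 s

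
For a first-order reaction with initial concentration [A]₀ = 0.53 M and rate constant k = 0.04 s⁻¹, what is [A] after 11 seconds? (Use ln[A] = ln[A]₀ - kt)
0.3413 M

ln[A] = ln[A]₀ - k·t = ln(0.53) - (0.04)·(11) = -0.6349 - 0.4400 = -1.0749
[A] = e^(-1.0749) = 0.3413 M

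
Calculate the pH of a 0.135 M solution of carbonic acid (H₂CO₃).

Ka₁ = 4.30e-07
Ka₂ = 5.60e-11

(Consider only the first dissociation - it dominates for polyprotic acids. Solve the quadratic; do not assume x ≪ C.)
pH = 3.62

x² + Ka₁·x − Ka₁·C = 0 with Ka₁ = 4.30e-07, C = 0.135.
x = (−Ka₁ + √(Ka₁² + 4·Ka₁·C))/2 = 2.4072e-04 M, so pH = 3.62.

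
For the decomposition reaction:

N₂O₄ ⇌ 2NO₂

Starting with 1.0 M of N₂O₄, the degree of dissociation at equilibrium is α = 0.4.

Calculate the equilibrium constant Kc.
K_c = 1.0667

x = α·[A]₀ = 0.4 × 1.0 = 0.4 M dissociated.
At eq: [N₂O₄] = 1.0 − 0.4 = 0.6 M; [NO₂] = 2x = 0.8 M.
Kc = [NO₂]²/[N₂O₄] = (0.8)²/0.6 = 1.067.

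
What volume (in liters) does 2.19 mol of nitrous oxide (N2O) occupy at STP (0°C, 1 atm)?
At STP, 1 mol of gas occupies 22.4 L
Volume = 2.19 mol × 22.4 L/mol = 49.06 L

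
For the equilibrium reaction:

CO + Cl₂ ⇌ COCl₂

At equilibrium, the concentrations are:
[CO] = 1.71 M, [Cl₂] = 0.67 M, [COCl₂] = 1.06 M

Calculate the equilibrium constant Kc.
K_c = 0.9252

Kc = ([COCl₂]) / ([CO] × [Cl₂])
   = ((1.06)) / ((1.71)·(0.67))
   = 1.06 / 1.1457 = 0.9252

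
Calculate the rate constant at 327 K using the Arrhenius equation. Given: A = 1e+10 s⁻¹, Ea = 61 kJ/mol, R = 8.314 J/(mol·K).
1.80e+00 s⁻¹

k = A·exp(-Ea/(R·T)) = 1e+10·exp(-61000/(8.314·327)) = 1e+10·exp(-22.4374) = 1e+10·1.8012e-10 = 1.80e+00 s⁻¹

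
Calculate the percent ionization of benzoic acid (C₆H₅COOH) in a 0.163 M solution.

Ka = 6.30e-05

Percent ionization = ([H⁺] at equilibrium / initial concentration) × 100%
Percent ionization = 1.95%

Let x = [H⁺]. Ka = x²/(C - x) ⇒ x² + (6.30e-05)x - (6.30e-05)(0.163) = 0. x = 3.1732e-03. Percent = (3.1732e-03/0.163) × 100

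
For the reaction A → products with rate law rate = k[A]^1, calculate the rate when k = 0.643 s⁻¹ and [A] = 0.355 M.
0.2283 M/s

rate = k·[A]^1 = 0.643·(0.355)^1 = 0.643·0.355 = 0.2283 M/s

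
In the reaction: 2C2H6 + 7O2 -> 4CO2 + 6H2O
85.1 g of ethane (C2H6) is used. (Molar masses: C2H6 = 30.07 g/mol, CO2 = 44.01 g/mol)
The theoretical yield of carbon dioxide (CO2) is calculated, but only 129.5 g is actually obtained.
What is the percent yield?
Moles of C2H6 = 85.1 g ÷ 30.07 g/mol = 2.83006 mol
Mole ratio: 4 mol CO2 / 2 mol C2H6
Moles of CO2 = 2.83006 × (4/2) = 5.66013 mol
Theoretical yield = 5.66013 mol × 44.01 g/mol = 249.1 g
Actual yield = 129.5 g
Percent yield = (129.5 / 249.1) × 100% = 52.0%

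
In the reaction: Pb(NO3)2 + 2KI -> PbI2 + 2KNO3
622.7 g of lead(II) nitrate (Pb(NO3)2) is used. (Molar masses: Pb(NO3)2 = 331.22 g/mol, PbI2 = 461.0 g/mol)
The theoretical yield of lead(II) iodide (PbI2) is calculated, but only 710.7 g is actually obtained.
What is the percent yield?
Moles of Pb(NO3)2 = 622.7 g ÷ 331.22 g/mol = 1.88002 mol
Mole ratio: 1 mol PbI2 / 1 mol Pb(NO3)2
Moles of PbI2 = 1.88002 × (1/1) = 1.88002 mol
Theoretical yield = 1.88002 mol × 461.0 g/mol = 866.69 g
Actual yield = 710.7 g
Percent yield = (710.7 / 866.69) × 100% = 82.0%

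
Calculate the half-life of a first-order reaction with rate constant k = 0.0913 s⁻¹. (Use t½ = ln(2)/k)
7.59 s

t½ = ln(2)/k = 0.6931/0.0913 = 7.59 s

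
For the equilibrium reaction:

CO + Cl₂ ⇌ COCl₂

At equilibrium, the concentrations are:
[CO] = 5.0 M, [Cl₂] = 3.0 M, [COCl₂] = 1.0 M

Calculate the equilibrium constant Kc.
K_c = 0.0667

Kc = ([COCl₂]) / ([CO] × [Cl₂])
   = ((1.0)) / ((5.0)·(3.0))
   = 1 / 15 = 0.0667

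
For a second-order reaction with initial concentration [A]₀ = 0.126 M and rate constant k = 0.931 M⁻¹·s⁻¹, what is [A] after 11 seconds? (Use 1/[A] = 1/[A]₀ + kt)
0.0550 M

1/[A] = 1/[A]₀ + k·t = 1/0.126 + (0.931)·(11) = 7.9365 + 10.2410 = 18.1775
[A] = 1/18.1775 = 0.0550 M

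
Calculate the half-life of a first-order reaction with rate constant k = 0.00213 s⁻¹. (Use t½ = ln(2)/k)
325.42 s

t½ = ln(2)/k = 0.6931/0.00213 = 325.42 s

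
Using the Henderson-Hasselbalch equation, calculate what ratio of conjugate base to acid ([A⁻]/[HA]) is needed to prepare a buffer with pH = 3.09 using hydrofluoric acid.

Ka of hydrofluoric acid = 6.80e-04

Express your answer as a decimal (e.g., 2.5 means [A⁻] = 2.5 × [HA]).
[A⁻]/[HA] = 0.837

pKa = −log(6.80e-04) = 3.1675. pH = pKa + log([A⁻]/[HA]). 3.09 = 3.1675 + log(ratio). log(ratio) = 3.09 − 3.1675 = -0.0775. ratio = 10^(-0.0775) = 0.837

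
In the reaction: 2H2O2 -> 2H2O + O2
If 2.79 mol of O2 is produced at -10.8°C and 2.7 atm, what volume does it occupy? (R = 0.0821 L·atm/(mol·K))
T = -10.8°C + 273.15 = 262.35 K
V = nRT/P = (2.79 × 0.0821 × 262.35) / 2.7
V = 22.26 L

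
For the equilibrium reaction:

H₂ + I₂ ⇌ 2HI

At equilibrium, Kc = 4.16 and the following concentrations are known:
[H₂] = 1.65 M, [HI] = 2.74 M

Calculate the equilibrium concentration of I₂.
[I₂] = 1.0938 M

Kc = ([HI]^2) / ([H₂] × [I₂]) = 4.16
[I₂]^1 = (product terms)/(Kc · other reactant terms) = 7.5076 / (4.16 · 1.65) = 1.0938
[I₂] = 1.0938 M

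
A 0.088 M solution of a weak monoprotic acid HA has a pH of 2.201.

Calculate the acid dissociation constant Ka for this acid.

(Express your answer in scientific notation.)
K_a = 4.85e-04

[H⁺] = 10^(−pH) = 10^(−2.201) = 6.295e-03 M. For HA ⇌ H⁺ + A⁻, Ka = x²/(C − x) = (6.295e-03)²/(0.088 − 6.295e-03) = 4.85e-04.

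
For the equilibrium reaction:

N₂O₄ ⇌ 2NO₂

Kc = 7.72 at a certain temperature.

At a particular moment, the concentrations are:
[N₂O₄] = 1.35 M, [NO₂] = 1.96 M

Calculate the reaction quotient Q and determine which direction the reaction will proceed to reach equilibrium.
Q = 2.846, Q < K, reaction proceeds forward (toward products)

Q = ([NO₂]^2) / ([N₂O₄])
  = ((1.96)^2) / ((1.35)) = 3.8416/1.35 = 2.846
Since Q = 2.846 < Kc = 7.72, the reaction proceeds forward (toward products) to reach equilibrium.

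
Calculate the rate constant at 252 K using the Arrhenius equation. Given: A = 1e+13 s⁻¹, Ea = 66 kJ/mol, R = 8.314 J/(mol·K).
2.08e-01 s⁻¹

k = A·exp(-Ea/(R·T)) = 1e+13·exp(-66000/(8.314·252)) = 1e+13·exp(-31.5017) = 1e+13·2.0845e-14 = 2.08e-01 s⁻¹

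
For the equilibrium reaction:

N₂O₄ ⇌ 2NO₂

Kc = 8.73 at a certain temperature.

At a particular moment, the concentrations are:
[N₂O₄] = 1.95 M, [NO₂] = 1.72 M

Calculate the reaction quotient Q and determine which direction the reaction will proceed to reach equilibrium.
Q = 1.517, Q < K, reaction proceeds forward (toward products)

Q = ([NO₂]^2) / ([N₂O₄])
  = ((1.72)^2) / ((1.95)) = 2.9584/1.95 = 1.517
Since Q = 1.517 < Kc = 8.73, the reaction proceeds forward (toward products) to reach equilibrium.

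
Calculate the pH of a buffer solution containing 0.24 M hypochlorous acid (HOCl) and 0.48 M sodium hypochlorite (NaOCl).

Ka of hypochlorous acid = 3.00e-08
pH = 7.82

pKa = -log(3.00e-08) = 7.52. pH = pKa + log([A⁻]/[HA]) = 7.52 + log(0.48/0.24)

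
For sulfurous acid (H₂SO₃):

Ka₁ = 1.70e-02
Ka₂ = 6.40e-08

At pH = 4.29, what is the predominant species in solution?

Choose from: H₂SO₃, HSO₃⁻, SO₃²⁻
HSO₃⁻

pKa1 = 1.77, pKa2 = 7.19. Each pKa is the crossover between adjacent species; pH = 4.29 lies in the region where HSO₃⁻ predominates.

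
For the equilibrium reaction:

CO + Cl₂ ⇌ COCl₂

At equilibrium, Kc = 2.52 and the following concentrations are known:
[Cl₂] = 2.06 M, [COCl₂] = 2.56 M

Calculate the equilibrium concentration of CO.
[CO] = 0.4931 M

Kc = ([COCl₂]) / ([CO] × [Cl₂]) = 2.52
[CO]^1 = (product terms)/(Kc · other reactant terms) = 2.56 / (2.52 · 2.06) = 0.49314
[CO] = 0.4931 M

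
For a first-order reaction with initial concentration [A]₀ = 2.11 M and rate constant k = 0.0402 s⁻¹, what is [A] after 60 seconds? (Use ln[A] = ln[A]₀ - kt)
0.1891 M

ln[A] = ln[A]₀ - k·t = ln(2.11) - (0.0402)·(60) = 0.7467 - 2.4120 = -1.6653
[A] = e^(-1.6653) = 0.1891 M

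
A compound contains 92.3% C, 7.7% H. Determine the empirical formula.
Moles of C = 92.3 g / 12.01 g/mol = 7.685 mol
Moles of H = 7.7 g / 1.008 g/mol = 7.639 mol

Smallest moles = 7.639
Divide all by smallest:
C: 7.685 / 7.639 = 1.01
H: 7.639 / 7.639 = 1.00

Empirical formula: CH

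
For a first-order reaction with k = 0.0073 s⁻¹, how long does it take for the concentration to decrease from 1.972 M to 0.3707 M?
228.96 s

From ln[A] = ln[A]₀ - k·t: t = ln([A]₀/[A])/k = ln(1.972/0.3707)/0.0073 = ln(5.3197)/0.0073 = 1.6714/0.0073 = 228.96 s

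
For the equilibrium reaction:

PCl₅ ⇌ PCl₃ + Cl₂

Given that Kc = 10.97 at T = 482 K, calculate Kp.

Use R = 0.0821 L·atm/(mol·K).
K_p = 434.1070

Δn = (moles gaseous products) − (moles gaseous reactants) = 1
T = 482 K; RT = 0.0821 × 482 = 39.5722
Kp = Kc·(RT)^Δn = 10.97 × (39.5722)^1 = 10.97 × 39.5722 = 434.1070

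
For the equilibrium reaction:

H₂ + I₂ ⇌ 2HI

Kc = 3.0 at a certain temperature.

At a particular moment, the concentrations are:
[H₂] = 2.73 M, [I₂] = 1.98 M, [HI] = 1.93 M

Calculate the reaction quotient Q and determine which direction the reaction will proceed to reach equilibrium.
Q = 0.689, Q < K, reaction proceeds forward (toward products)

Q = ([HI]^2) / ([H₂] × [I₂])
  = ((1.93)^2) / ((2.73)·(1.98)) = 3.7249/5.4054 = 0.6891
Since Q = 0.6891 < Kc = 3.0, the reaction proceeds forward (toward products) to reach equilibrium.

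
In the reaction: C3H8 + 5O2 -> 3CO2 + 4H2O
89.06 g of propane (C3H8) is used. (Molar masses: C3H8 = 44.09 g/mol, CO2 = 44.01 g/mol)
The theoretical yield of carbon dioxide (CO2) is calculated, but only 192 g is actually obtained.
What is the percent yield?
Moles of C3H8 = 89.06 g ÷ 44.09 g/mol = 2.01996 mol
Mole ratio: 3 mol CO2 / 1 mol C3H8
Moles of CO2 = 2.01996 × (3/1) = 6.05988 mol
Theoretical yield = 6.05988 mol × 44.01 g/mol = 266.7 g
Actual yield = 192 g
Percent yield = (192 / 266.7) × 100% = 72.0%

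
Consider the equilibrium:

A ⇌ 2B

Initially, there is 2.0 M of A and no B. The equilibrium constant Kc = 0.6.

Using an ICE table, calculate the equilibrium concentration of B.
[B] = 0.956 M

ICE: [A] = 2.0 − x, [B] = 2x.
Kc = (2x)²/(2.0 − x) = 0.6 ⇒ 4x² + 0.6x − 1.2 = 0.
x = (−0.6 + √(0.6² + 4·4·1.2))/(2·4) = (−0.6 + √19.56)/8 = 0.47783.
[B] = 2x = 0.956 M.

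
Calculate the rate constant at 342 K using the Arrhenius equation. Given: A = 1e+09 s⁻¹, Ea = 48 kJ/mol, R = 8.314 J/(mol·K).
4.66e+01 s⁻¹

k = A·exp(-Ea/(R·T)) = 1e+09·exp(-48000/(8.314·342)) = 1e+09·exp(-16.8813) = 1e+09·4.6618e-08 = 4.66e+01 s⁻¹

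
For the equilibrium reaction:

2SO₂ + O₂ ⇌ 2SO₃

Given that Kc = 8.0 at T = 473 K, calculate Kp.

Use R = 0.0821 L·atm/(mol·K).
K_p = 0.2060

Δn = (moles gaseous products) − (moles gaseous reactants) = -1
T = 473 K; RT = 0.0821 × 473 = 38.8333
Kp = Kc·(RT)^Δn = 8.0 × (38.8333)^-1 = 8.0 × 0.0257511 = 0.2060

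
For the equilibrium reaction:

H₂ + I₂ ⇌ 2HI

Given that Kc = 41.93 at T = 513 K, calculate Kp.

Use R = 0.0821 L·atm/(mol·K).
K_p = 41.9300

Δn = (moles gaseous products) − (moles gaseous reactants) = 0
T = 513 K; RT = 0.0821 × 513 = 42.1173
Kp = Kc·(RT)^Δn = 41.93 × (42.1173)^0 = 41.93 × 1 = 41.9300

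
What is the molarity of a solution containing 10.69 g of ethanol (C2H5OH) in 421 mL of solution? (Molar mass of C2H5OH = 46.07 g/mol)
Moles of C2H5OH = 10.69 g ÷ 46.07 g/mol = 0.232038 mol
Volume = 421 mL = 0.421 L
Molarity = 0.232038 mol ÷ 0.421 L = 0.5512 M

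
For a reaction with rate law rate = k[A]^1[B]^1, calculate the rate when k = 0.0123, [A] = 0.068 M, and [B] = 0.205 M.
0.0001715 M/s

rate = k·[A]^1·[B]^1 = 0.0123·(0.068)^1·(0.205)^1 = 0.0123·0.068·0.205 = 0.0001715 M/s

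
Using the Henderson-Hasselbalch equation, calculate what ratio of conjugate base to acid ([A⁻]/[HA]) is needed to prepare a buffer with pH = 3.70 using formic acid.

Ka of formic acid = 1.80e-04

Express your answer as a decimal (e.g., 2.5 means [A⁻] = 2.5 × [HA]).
[A⁻]/[HA] = 0.902

pKa = −log(1.80e-04) = 3.7447. pH = pKa + log([A⁻]/[HA]). 3.70 = 3.7447 + log(ratio). log(ratio) = 3.70 − 3.7447 = -0.0447. ratio = 10^(-0.0447) = 0.902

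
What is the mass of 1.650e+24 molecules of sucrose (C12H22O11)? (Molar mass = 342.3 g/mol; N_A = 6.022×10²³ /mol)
Moles = 1.650e+24 ÷ 6.022×10²³ = 2.73995 mol
Mass = 2.73995 mol × 342.3 g/mol = 937.9 g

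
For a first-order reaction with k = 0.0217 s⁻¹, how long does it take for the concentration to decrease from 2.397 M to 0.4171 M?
80.58 s

From ln[A] = ln[A]₀ - k·t: t = ln([A]₀/[A])/k = ln(2.397/0.4171)/0.0217 = ln(5.7468)/0.0217 = 1.7486/0.0217 = 80.58 s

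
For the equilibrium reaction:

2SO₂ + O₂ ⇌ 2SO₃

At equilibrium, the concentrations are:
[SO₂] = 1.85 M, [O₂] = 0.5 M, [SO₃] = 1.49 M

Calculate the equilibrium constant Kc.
K_c = 1.2974

Kc = ([SO₃]^2) / ([SO₂]^2 × [O₂])
   = ((1.49)^2) / ((1.85)^2·(0.5))
   = 2.2201 / 1.7113 = 1.2974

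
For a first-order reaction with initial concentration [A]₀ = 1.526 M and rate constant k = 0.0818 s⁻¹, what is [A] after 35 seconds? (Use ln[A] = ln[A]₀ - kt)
0.0871 M

ln[A] = ln[A]₀ - k·t = ln(1.526) - (0.0818)·(35) = 0.4226 - 2.8630 = -2.4404
[A] = e^(-2.4404) = 0.0871 M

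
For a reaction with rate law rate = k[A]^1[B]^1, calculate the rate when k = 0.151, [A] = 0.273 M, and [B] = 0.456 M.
0.0188 M/s

rate = k·[A]^1·[B]^1 = 0.151·(0.273)^1·(0.456)^1 = 0.151·0.273·0.456 = 0.0188 M/s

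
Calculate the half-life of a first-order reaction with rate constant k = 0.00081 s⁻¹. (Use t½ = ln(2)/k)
855.74 s

t½ = ln(2)/k = 0.6931/0.00081 = 855.74 s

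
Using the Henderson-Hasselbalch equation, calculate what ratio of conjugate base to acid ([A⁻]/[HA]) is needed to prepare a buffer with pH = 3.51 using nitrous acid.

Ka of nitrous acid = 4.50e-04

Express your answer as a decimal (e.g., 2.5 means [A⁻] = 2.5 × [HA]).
[A⁻]/[HA] = 1.456

pKa = −log(4.50e-04) = 3.3468. pH = pKa + log([A⁻]/[HA]). 3.51 = 3.3468 + log(ratio). log(ratio) = 3.51 − 3.3468 = 0.1632. ratio = 10^(0.1632) = 1.456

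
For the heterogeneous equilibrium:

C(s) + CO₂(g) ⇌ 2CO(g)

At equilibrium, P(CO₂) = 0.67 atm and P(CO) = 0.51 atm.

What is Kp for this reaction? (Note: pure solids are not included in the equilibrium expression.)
K_p = 0.388

Solid C is excluded.
Kp = P(CO)²/P(CO₂) = (0.51)²/0.67 = 0.2601/0.67 = 0.388.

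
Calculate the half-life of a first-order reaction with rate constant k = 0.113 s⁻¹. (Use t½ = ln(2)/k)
6.13 s

t½ = ln(2)/k = 0.6931/0.113 = 6.13 s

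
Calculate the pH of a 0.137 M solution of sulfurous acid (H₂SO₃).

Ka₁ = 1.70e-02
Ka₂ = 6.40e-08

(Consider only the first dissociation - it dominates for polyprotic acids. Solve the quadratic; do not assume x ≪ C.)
pH = 1.39

x² + Ka₁·x − Ka₁·C = 0 with Ka₁ = 1.70e-02, C = 0.137.
x = (−Ka₁ + √(Ka₁² + 4·Ka₁·C))/2 = 4.0503e-02 M, so pH = 1.39.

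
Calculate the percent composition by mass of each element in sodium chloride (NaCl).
Na: 39.34%, Cl: 60.66%

Molar mass of NaCl = 58.44 g/mol
% Na = (1 × 22.99) / 58.44 × 100% = 22.99 / 58.44 × 100% = 39.34%
% Cl = (1 × 35.45) / 58.44 × 100% = 35.45 / 58.44 × 100% = 60.66%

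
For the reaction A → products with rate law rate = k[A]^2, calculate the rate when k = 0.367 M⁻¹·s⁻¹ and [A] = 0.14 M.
0.007193 M/s

rate = k·[A]^2 = 0.367·(0.14)^2 = 0.367·0.0196 = 0.007193 M/s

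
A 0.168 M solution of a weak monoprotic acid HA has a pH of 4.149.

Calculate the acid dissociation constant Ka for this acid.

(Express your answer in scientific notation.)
K_a = 3.00e-08

[H⁺] = 10^(−pH) = 10^(−4.149) = 7.096e-05 M. For HA ⇌ H⁺ + A⁻, Ka = x²/(C − x) = (7.096e-05)²/(0.168 − 7.096e-05) = 3.00e-08.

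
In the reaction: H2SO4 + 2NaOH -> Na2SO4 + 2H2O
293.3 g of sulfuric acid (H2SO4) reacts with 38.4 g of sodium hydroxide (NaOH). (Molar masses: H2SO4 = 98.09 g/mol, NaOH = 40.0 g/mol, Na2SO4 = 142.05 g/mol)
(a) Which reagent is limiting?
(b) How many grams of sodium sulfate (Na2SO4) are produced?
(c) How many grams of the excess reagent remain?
(a) NaOH, (b) 68.18 g, (c) 246.2 g

Moles of H2SO4 = 293.3 g ÷ 98.09 g/mol = 2.99011 mol
Moles of NaOH = 38.4 g ÷ 40.0 g/mol = 0.96 mol
Moles ÷ coefficient: H2SO4: 2.99011/1 = 2.99, NaOH: 0.96/2 = 0.48
(a) NaOH has the smaller value, so NaOH is the limiting reagent.
(b) Moles of Na2SO4 = 0.96 mol NaOH × (1/2) = 0.48 mol; mass = 0.48 mol × 142.05 g/mol = 68.18 g
(c) H2SO4 consumed = 0.96 × (1/2) = 0.48 mol; remaining = 2.99011 − 0.48 = 2.51011 mol; mass = 2.51011 mol × 98.09 g/mol = 246.2 g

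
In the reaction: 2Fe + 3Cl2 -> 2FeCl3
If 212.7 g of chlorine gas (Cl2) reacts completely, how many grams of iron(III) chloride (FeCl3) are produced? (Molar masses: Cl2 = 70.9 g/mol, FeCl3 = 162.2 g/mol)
Moles of Cl2 = 212.7 g ÷ 70.9 g/mol = 3 mol
Mole ratio: 2 mol FeCl3 / 3 mol Cl2
Moles of FeCl3 = 3 × (2/3) = 2 mol
Mass of FeCl3 = 2 mol × 162.2 g/mol = 324.4 g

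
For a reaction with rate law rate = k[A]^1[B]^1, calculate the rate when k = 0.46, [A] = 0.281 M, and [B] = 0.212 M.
0.0274 M/s

rate = k·[A]^1·[B]^1 = 0.46·(0.281)^1·(0.212)^1 = 0.46·0.281·0.212 = 0.0274 M/s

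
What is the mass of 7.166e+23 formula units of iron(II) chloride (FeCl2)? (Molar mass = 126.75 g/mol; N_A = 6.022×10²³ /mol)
Moles = 7.166e+23 ÷ 6.022×10²³ = 1.18997 mol
Mass = 1.18997 mol × 126.75 g/mol = 150.8 g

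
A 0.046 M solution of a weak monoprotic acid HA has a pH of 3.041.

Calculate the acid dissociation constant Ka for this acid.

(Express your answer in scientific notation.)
K_a = 1.84e-05

[H⁺] = 10^(−pH) = 10^(−3.041) = 9.099e-04 M. For HA ⇌ H⁺ + A⁻, Ka = x²/(C − x) = (9.099e-04)²/(0.046 − 9.099e-04) = 1.84e-05.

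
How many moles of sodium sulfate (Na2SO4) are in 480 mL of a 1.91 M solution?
Moles = Molarity × Volume (L)
Moles = 1.91 M × 0.48 L = 0.9168 mol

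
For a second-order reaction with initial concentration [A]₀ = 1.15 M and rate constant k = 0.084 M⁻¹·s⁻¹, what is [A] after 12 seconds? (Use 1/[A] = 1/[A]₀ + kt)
0.5326 M

1/[A] = 1/[A]₀ + k·t = 1/1.15 + (0.084)·(12) = 0.8696 + 1.0080 = 1.8776
[A] = 1/1.8776 = 0.5326 M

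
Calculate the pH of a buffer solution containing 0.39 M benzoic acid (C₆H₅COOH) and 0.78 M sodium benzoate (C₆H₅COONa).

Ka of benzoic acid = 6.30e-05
pH = 4.50

pKa = -log(6.30e-05) = 4.20. pH = pKa + log([A⁻]/[HA]) = 4.20 + log(0.78/0.39)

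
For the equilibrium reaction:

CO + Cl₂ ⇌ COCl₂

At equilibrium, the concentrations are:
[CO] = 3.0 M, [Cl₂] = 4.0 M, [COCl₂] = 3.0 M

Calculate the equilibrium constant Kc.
K_c = 0.2500

Kc = ([COCl₂]) / ([CO] × [Cl₂])
   = ((3.0)) / ((3.0)·(4.0))
   = 3 / 12 = 0.2500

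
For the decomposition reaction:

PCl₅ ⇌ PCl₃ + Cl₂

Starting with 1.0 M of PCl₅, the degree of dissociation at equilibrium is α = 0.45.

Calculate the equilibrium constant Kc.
K_c = 0.3682

x = α·[A]₀ = 0.45 × 1.0 = 0.45 M dissociated.
At eq: [PCl₅] = 1.0 − 0.45 = 0.55 M; [PCl₃] = [Cl₂] = x = 0.45 M.
Kc = [PCl₃][Cl₂]/[PCl₅] = (0.45)²/0.55 = 0.3682.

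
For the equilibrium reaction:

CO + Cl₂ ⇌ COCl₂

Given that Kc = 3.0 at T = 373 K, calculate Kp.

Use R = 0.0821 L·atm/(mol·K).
K_p = 0.0980

Δn = (moles gaseous products) − (moles gaseous reactants) = -1
T = 373 K; RT = 0.0821 × 373 = 30.6233
Kp = Kc·(RT)^Δn = 3.0 × (30.6233)^-1 = 3.0 × 0.0326549 = 0.0980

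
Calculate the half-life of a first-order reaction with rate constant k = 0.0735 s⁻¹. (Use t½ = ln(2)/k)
9.43 s

t½ = ln(2)/k = 0.6931/0.0735 = 9.43 s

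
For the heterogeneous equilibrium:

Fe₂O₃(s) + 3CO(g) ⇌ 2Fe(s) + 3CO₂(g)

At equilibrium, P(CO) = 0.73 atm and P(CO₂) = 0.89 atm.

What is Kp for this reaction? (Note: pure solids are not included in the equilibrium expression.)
K_p = 1.812

Solids (Fe₂O₃, Fe) are excluded.
Kp = P(CO₂)³/P(CO)³ = (0.89)³/(0.73)³ = 0.705/0.389 = 1.812.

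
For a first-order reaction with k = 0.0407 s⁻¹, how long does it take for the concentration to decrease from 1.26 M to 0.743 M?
12.98 s

From ln[A] = ln[A]₀ - k·t: t = ln([A]₀/[A])/k = ln(1.26/0.743)/0.0407 = ln(1.6958)/0.0407 = 0.5282/0.0407 = 12.98 s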